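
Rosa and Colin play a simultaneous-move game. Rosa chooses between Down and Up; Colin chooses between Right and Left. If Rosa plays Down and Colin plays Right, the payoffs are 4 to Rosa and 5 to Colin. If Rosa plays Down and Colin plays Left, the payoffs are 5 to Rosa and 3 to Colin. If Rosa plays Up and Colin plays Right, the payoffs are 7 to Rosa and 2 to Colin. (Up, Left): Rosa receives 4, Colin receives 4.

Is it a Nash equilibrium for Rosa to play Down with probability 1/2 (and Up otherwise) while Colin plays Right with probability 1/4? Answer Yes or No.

Yes

Check Colin's indifference given Rosa's mix p = 1/2:
  payoff from Right = 7/2; payoff from Left = 7/2 — equal.
Check Rosa's indifference given Colin's mix q = 1/4:
  payoff from Down = 19/4; payoff from Up = 19/4 — equal.
Both players are indifferent, so neither can profitably deviate.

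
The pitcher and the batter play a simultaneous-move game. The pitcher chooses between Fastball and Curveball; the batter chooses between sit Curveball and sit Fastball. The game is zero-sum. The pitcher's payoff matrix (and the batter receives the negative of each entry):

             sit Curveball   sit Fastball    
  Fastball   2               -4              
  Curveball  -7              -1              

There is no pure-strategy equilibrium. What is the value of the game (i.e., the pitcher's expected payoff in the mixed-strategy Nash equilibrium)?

Set the pitcher's expected payoff from Fastball equal to that from Curveball:
  the pitcher's expected payoff from Fastball: q·2 + (1−q)·(-4) = 6q - 4
  the pitcher's expected payoff from Curveball: q·(-7) + (1−q)·(-1) = -6q - 1
  6q - 4 = -6q - 1  ⇒  12q = 3  ⇒  q = 1/4.
The value is the pitcher's expected payoff against this mix (using Fastball): (1/4)·2 + (3/4)·(-4) = -5/2.

v = -5/2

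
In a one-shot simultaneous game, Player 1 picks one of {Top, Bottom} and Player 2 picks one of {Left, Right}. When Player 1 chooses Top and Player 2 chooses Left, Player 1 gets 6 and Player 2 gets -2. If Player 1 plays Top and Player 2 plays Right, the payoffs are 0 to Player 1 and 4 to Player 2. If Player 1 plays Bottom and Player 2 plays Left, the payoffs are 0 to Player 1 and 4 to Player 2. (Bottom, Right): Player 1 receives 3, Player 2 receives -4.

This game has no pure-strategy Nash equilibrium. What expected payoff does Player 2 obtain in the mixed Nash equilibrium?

Player 1's mix must leave Player 2 indifferent between Left and Right.
  Player 2's expected payoff from Left: p·(-2) + (1−p)·4 = -6p + 4
  Player 2's expected payoff from Right: p·4 + (1−p)·(-4) = 8p - 4
  -6p + 4 = 8p - 4  ⇒  -14p = -8  ⇒  p = 4/7.
At equilibrium Player 2 is indifferent across columns, so Player 2's payoff equals the payoff from Left: (4/7)·(-2) + (3/7)·4 = 4/7.

4/7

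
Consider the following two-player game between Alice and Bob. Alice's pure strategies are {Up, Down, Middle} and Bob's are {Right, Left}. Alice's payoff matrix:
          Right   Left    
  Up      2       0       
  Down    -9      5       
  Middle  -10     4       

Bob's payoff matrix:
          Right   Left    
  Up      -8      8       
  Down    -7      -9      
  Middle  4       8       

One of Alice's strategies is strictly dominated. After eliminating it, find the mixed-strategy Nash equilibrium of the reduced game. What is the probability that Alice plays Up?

Alice's strategy Middle is strictly dominated by Down: -9 > -10 and 5 > 4. Eliminate Middle.
Alice's mix must leave Bob indifferent between Right and Left.
  Bob's expected payoff from Right: p·(-8) + (1−p)·(-7) = -p - 7
  Bob's expected payoff from Left: p·8 + (1−p)·(-9) = 17p - 9
  -p - 7 = 17p - 9  ⇒  -18p = -2  ⇒  p = 1/9.

p = 1/9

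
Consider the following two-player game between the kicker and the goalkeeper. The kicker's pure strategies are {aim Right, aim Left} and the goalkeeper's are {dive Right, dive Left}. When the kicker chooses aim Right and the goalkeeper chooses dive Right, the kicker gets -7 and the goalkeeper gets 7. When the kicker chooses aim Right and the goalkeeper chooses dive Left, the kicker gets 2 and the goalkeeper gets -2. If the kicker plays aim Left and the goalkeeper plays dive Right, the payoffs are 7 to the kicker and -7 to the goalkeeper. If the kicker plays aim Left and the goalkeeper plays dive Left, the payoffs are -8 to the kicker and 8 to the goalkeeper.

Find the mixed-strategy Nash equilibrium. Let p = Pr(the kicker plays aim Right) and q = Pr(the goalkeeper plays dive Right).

The kicker's mix must leave the goalkeeper indifferent between dive Right and dive Left.
  the goalkeeper's expected payoff from dive Right: p·7 + (1−p)·(-7) = 14p - 7
  the goalkeeper's expected payoff from dive Left: p·(-2) + (1−p)·8 = -10p + 8
  14p - 7 = -10p + 8  ⇒  24p = 15  ⇒  p = 5/8.
The kicker's indifference between aim Right and aim Left determines the goalkeeper's mixing probability q:
  the kicker's payoff to aim Right: q·(-7) + (1−q)·2 = -9q + 2
  the kicker's payoff to aim Left: q·7 + (1−q)·(-8) = 15q - 8
  -9q + 2 = 15q - 8  ⇒  -24q = -10  ⇒  q = 5/12.

p = 5/8, q = 5/12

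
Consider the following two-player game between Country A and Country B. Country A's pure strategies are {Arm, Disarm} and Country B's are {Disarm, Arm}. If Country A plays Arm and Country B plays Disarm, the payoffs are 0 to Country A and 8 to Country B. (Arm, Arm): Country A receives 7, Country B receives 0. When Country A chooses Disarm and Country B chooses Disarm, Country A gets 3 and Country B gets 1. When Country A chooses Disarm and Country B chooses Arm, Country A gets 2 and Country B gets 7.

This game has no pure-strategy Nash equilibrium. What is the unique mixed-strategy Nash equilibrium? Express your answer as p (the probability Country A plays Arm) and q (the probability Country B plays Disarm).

p = 3/7, q = 5/8

In a mixed equilibrium Country B is indifferent between Disarm and Arm; this condition fixes p.
  Country B's payoff to Disarm: p·8 + (1−p)·1 = 7p + 1
  Country B's payoff to Arm: p·0 + (1−p)·7 = -7p + 7
  7p + 1 = -7p + 7  ⇒  14p = 6  ⇒  p = 3/7.
Country A's indifference between Arm and Disarm determines Country B's mixing probability q:
  Country A's payoff to Arm: q·0 + (1−q)·7 = -7q + 7
  Country A's payoff to Disarm: q·3 + (1−q)·2 = q + 2
  -7q + 7 = q + 2  ⇒  -8q = -5  ⇒  q = 5/8.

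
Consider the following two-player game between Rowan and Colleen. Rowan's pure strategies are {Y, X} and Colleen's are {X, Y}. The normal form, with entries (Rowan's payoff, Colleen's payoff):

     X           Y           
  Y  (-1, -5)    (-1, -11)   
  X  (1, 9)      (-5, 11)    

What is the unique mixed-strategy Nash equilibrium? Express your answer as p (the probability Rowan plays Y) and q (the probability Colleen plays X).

For Colleen to be willing to mix, Colleen must be indifferent between X and Y, which pins down Rowan's mix.
  Colleen's expected payoff from X: p·(-5) + (1−p)·9 = -14p + 9
  Colleen's expected payoff from Y: p·(-11) + (1−p)·11 = -22p + 11
  -14p + 9 = -22p + 11  ⇒  8p = 2  ⇒  p = 1/4.
Set Rowan's expected payoff from Y equal to that from X:
  Rowan's payoff from Y: q·(-1) + (1−q)·(-1) = -1
  Rowan's payoff from X: q·1 + (1−q)·(-5) = 6q - 5
  -1 = 6q - 5  ⇒  -6q = -4  ⇒  q = 2/3.

p = 1/4, q = 2/3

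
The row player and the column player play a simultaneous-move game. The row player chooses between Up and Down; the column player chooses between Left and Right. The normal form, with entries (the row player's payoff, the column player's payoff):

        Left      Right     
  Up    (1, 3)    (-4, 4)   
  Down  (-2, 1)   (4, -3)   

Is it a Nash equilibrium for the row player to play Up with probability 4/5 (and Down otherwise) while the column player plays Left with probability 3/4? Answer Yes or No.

Given the column player's mix q = 3/4, the row player's payoff from Up is -1/4 but from Down is -1/2. The row player strictly prefers Up, so the row player would not mix.
So the proposed profile is not a Nash equilibrium.

No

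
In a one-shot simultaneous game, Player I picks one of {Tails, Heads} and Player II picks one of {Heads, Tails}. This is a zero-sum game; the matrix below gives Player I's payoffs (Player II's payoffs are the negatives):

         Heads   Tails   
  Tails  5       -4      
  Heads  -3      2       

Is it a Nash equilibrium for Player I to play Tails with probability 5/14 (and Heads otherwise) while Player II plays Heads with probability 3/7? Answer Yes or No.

Check Player II's indifference given Player I's mix p = 5/14:
  payoff from Heads = 1/7; payoff from Tails = 1/7 — equal.
Check Player I's indifference given Player II's mix q = 3/7:
  payoff from Tails = -1/7; payoff from Heads = -1/7 — equal.
Both players are indifferent, so neither can profitably deviate.

Yes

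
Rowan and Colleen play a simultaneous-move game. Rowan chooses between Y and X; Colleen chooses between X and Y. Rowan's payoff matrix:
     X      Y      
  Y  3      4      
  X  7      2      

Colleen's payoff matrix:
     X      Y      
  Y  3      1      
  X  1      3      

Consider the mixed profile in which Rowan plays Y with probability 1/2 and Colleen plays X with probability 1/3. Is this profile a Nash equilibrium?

Yes

Check Colleen's indifference given Rowan's mix p = 1/2:
  payoff from X = 2; payoff from Y = 2 — equal.
Check Rowan's indifference given Colleen's mix q = 1/3:
  payoff from Y = 11/3; payoff from X = 11/3 — equal.
Both players are indifferent, so neither can profitably deviate.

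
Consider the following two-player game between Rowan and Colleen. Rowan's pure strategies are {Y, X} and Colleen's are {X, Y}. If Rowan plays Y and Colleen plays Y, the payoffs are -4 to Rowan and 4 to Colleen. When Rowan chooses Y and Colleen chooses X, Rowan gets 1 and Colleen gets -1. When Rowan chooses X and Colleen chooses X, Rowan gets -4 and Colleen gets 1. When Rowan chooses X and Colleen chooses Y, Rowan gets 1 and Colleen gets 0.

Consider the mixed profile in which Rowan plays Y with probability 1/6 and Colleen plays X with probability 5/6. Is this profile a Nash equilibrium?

Given Colleen's mix q = 5/6, Rowan's payoff from Y is 1/6 but from X is -19/6. Rowan strictly prefers Y, so Rowan would not mix.
So the proposed profile is not a Nash equilibrium.

No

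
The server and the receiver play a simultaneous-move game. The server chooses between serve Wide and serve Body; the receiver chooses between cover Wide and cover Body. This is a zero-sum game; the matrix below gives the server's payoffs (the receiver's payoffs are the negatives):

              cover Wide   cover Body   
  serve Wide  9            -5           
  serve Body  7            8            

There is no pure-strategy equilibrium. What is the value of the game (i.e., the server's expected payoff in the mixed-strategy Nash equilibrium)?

v = 107/15

The receiver's mix must leave the server indifferent between serve Wide and serve Body.
  the server's payoff to serve Wide: q·9 + (1−q)·(-5) = 14q - 5
  the server's payoff to serve Body: q·7 + (1−q)·8 = -q + 8
  14q - 5 = -q + 8  ⇒  15q = 13  ⇒  q = 13/15.
The value is the server's expected payoff against this mix (using serve Wide): (13/15)·9 + (2/15)·(-5) = 107/15.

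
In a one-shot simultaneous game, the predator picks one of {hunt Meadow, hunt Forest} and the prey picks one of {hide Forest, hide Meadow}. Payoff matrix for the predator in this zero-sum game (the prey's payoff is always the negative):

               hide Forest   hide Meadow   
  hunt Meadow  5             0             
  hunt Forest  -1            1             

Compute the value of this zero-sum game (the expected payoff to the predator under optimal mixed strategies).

The predator's indifference between hunt Meadow and hunt Forest determines the prey's mixing probability q:
  the predator's expected payoff from hunt Meadow: q·5 + (1−q)·0 = 5q
  the predator's expected payoff from hunt Forest: q·(-1) + (1−q)·1 = -2q + 1
  5q = -2q + 1  ⇒  7q = 1  ⇒  q = 1/7.
The value is the predator's expected payoff against this mix (using hunt Meadow): (1/7)·5 + (6/7)·0 = 5/7.

v = 5/7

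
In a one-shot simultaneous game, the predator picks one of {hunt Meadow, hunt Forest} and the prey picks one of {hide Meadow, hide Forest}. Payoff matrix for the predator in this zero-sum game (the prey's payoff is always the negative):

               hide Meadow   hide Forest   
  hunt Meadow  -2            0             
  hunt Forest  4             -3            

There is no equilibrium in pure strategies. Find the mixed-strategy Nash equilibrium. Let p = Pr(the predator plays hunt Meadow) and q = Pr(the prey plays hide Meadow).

p = 7/9, q = 1/3

Set the prey's expected payoff from hide Meadow equal to that from hide Forest:
  the prey's payoff from hide Meadow: p·2 + (1−p)·(-4) = 6p - 4
  the prey's payoff from hide Forest: p·0 + (1−p)·3 = -3p + 3
  6p - 4 = -3p + 3  ⇒  9p = 7  ⇒  p = 7/9.
The prey's mix must leave the predator indifferent between hunt Meadow and hunt Forest.
  the predator's payoff from hunt Meadow: q·(-2) + (1−q)·0 = -2q
  the predator's payoff from hunt Forest: q·4 + (1−q)·(-3) = 7q - 3
  -2q = 7q - 3  ⇒  -9q = -3  ⇒  q = 1/3.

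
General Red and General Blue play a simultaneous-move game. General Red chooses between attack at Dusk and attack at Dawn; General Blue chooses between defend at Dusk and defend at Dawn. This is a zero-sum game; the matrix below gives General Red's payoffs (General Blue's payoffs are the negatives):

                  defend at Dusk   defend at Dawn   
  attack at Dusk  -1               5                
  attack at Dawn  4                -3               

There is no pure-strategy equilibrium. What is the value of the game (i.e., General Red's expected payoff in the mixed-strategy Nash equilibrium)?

General Blue's mix must leave General Red indifferent between attack at Dusk and attack at Dawn.
  General Red's payoff from attack at Dusk: q·(-1) + (1−q)·5 = -6q + 5
  General Red's payoff from attack at Dawn: q·4 + (1−q)·(-3) = 7q - 3
  -6q + 5 = 7q - 3  ⇒  -13q = -8  ⇒  q = 8/13.
The value is General Red's expected payoff against this mix (using attack at Dusk): (8/13)·(-1) + (5/13)·5 = 17/13.

v = 17/13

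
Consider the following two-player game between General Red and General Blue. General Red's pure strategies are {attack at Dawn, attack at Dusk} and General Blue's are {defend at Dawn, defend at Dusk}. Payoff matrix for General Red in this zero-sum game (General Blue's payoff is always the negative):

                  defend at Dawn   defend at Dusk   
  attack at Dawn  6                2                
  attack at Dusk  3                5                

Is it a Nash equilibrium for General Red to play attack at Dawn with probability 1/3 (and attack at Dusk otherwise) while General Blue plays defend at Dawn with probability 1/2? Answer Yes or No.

Yes

Check General Blue's indifference given General Red's mix p = 1/3:
  payoff from defend at Dawn = -4; payoff from defend at Dusk = -4 — equal.
Check General Red's indifference given General Blue's mix q = 1/2:
  payoff from attack at Dawn = 4; payoff from attack at Dusk = 4 — equal.
Both players are indifferent, so neither can profitably deviate.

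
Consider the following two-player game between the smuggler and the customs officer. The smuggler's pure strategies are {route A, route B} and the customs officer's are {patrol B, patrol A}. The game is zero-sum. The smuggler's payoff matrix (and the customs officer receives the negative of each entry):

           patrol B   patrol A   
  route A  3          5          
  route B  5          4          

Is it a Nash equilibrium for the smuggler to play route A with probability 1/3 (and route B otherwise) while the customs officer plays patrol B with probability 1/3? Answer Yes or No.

Check the customs officer's indifference given the smuggler's mix p = 1/3:
  payoff from patrol B = -13/3; payoff from patrol A = -13/3 — equal.
Check the smuggler's indifference given the customs officer's mix q = 1/3:
  payoff from route A = 13/3; payoff from route B = 13/3 — equal.
Both players are indifferent, so neither can profitably deviate.

Yes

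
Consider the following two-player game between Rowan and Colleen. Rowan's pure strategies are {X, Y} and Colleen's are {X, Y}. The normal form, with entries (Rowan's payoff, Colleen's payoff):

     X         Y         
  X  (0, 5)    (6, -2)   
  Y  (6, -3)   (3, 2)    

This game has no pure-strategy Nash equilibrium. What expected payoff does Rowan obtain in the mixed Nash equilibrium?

Set Rowan's expected payoff from X equal to that from Y:
  Rowan's expected payoff from X: q·0 + (1−q)·6 = -6q + 6
  Rowan's expected payoff from Y: q·6 + (1−q)·3 = 3q + 3
  -6q + 6 = 3q + 3  ⇒  -9q = -3  ⇒  q = 1/3.
At equilibrium Rowan is indifferent across rows, so Rowan's payoff equals the payoff from X: (1/3)·0 + (2/3)·6 = 4.

4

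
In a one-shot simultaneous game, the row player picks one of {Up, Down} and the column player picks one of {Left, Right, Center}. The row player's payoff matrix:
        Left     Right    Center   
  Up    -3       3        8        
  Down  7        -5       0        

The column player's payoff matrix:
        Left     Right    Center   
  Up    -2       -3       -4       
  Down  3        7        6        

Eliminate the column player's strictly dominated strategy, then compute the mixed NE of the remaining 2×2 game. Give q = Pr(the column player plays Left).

q = 4/9

The column player's strategy Center is strictly dominated by Right: -3 > -4 and 7 > 6. Eliminate Center.
The column player's mix must leave the row player indifferent between Up and Down.
  the row player's expected payoff from Up: q·(-3) + (1−q)·3 = -6q + 3
  the row player's expected payoff from Down: q·7 + (1−q)·(-5) = 12q - 5
  -6q + 3 = 12q - 5  ⇒  -18q = -8  ⇒  q = 4/9.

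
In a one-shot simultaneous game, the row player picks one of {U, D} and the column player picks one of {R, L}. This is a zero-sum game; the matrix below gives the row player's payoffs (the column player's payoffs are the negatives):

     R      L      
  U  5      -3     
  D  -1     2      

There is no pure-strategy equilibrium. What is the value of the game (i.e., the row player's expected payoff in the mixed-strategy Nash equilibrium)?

The row player's indifference between U and D determines the column player's mixing probability q:
  the row player's payoff to U: q·5 + (1−q)·(-3) = 8q - 3
  the row player's payoff to D: q·(-1) + (1−q)·2 = -3q + 2
  8q - 3 = -3q + 2  ⇒  11q = 5  ⇒  q = 5/11.
The value is the row player's expected payoff against this mix (using U): (5/11)·5 + (6/11)·(-3) = 7/11.

v = 7/11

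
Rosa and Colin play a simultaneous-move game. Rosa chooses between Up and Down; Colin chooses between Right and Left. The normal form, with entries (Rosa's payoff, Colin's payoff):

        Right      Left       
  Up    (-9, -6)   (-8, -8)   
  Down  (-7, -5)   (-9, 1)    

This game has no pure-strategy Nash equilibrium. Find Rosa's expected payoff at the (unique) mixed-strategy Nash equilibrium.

Colin's mix must leave Rosa indifferent between Up and Down.
  Rosa's expected payoff from Up: q·(-9) + (1−q)·(-8) = -q - 8
  Rosa's expected payoff from Down: q·(-7) + (1−q)·(-9) = 2q - 9
  -q - 8 = 2q - 9  ⇒  -3q = -1  ⇒  q = 1/3.
At equilibrium Rosa is indifferent across rows, so Rosa's payoff equals the payoff from Up: (1/3)·(-9) + (2/3)·(-8) = -25/3.

-25/3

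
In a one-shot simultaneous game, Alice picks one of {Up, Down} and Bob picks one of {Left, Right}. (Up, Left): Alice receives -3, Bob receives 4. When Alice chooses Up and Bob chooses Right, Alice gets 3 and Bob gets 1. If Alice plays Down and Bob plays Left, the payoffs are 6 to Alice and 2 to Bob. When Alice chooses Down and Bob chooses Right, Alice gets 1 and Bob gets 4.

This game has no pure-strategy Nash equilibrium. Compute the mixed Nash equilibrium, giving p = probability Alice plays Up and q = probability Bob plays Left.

For Bob to be willing to mix, Bob must be indifferent between Left and Right, which pins down Alice's mix.
  Bob's expected payoff from Left: p·4 + (1−p)·2 = 2p + 2
  Bob's expected payoff from Right: p·1 + (1−p)·4 = -3p + 4
  2p + 2 = -3p + 4  ⇒  5p = 2  ⇒  p = 2/5.
In a mixed equilibrium Alice is indifferent between Up and Down; this condition fixes q.
  Alice's expected payoff from Up: q·(-3) + (1−q)·3 = -6q + 3
  Alice's expected payoff from Down: q·6 + (1−q)·1 = 5q + 1
  -6q + 3 = 5q + 1  ⇒  -11q = -2  ⇒  q = 2/11.

p = 2/5, q = 2/11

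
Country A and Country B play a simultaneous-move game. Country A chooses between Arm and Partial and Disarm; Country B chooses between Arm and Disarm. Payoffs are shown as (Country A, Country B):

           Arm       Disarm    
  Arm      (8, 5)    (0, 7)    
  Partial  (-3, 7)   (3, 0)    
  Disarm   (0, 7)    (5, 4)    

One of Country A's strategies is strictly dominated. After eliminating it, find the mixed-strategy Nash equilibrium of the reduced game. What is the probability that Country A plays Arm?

Country A's strategy Partial is strictly dominated by Disarm: 0 > -3 and 5 > 3. Eliminate Partial.
Set Country B's expected payoff from Arm equal to that from Disarm:
  Country B's payoff from Arm: p·5 + (1−p)·7 = -2p + 7
  Country B's payoff from Disarm: p·7 + (1−p)·4 = 3p + 4
  -2p + 7 = 3p + 4  ⇒  -5p = -3  ⇒  p = 3/5.

p = 3/5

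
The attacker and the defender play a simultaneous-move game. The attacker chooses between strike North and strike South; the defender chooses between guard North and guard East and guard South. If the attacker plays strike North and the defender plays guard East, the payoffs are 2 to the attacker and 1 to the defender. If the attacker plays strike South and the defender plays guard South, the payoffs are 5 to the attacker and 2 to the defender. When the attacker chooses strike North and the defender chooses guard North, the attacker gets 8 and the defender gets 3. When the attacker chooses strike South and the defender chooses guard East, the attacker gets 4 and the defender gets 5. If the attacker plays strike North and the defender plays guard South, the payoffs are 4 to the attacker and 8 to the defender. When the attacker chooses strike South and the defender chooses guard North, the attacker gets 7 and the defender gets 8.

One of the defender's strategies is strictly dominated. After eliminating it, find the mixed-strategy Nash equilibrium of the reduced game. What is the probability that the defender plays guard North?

The defender's strategy guard East is strictly dominated by guard North: 3 > 1 and 8 > 5. Eliminate guard East.
The attacker's indifference between strike North and strike South determines the defender's mixing probability q:
  the attacker's payoff to strike North: q·8 + (1−q)·4 = 4q + 4
  the attacker's payoff to strike South: q·7 + (1−q)·5 = 2q + 5
  4q + 4 = 2q + 5  ⇒  2q = 1  ⇒  q = 1/2.

q = 1/2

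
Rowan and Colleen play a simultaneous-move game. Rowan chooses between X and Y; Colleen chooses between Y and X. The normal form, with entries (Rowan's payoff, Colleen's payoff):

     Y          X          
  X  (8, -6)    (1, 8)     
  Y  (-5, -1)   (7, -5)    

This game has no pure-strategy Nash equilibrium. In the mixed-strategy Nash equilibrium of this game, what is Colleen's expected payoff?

Rowan's mix must leave Colleen indifferent between Y and X.
  Colleen's payoff to Y: p·(-6) + (1−p)·(-1) = -5p - 1
  Colleen's payoff to X: p·8 + (1−p)·(-5) = 13p - 5
  -5p - 1 = 13p - 5  ⇒  -18p = -4  ⇒  p = 2/9.
At equilibrium Colleen is indifferent across columns, so Colleen's payoff equals the payoff from Y: (2/9)·(-6) + (7/9)·(-1) = -19/9.

-19/9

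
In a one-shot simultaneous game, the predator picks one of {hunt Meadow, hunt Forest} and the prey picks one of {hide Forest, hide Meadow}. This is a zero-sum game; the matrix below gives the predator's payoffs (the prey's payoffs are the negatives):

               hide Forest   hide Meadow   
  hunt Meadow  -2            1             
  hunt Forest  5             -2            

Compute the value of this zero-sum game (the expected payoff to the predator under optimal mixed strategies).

v = 1/10

The predator's indifference between hunt Meadow and hunt Forest determines the prey's mixing probability q:
  the predator's payoff from hunt Meadow: q·(-2) + (1−q)·1 = -3q + 1
  the predator's payoff from hunt Forest: q·5 + (1−q)·(-2) = 7q - 2
  -3q + 1 = 7q - 2  ⇒  -10q = -3  ⇒  q = 3/10.
The value is the predator's expected payoff against this mix (using hunt Meadow): (3/10)·(-2) + (7/10)·1 = 1/10.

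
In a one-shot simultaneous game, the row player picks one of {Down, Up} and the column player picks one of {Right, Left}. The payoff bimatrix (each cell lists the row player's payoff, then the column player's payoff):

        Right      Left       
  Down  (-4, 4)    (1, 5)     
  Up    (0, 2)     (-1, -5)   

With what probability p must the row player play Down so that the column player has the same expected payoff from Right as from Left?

p = 7/8

Set the column player's expected payoff from Right equal to that from Left:
  the column player's payoff to Right: p·4 + (1−p)·2 = 2p + 2
  the column player's payoff to Left: p·5 + (1−p)·(-5) = 10p - 5
  2p + 2 = 10p - 5  ⇒  -8p = -7  ⇒  p = 7/8.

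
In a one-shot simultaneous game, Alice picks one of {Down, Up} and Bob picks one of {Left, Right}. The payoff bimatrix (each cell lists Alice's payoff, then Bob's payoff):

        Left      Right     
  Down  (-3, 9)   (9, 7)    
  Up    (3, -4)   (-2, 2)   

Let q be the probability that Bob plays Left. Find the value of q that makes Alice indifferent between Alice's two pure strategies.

Set Alice's expected payoff from Down equal to that from Up:
  Alice's expected payoff from Down: q·(-3) + (1−q)·9 = -12q + 9
  Alice's expected payoff from Up: q·3 + (1−q)·(-2) = 5q - 2
  -12q + 9 = 5q - 2  ⇒  -17q = -11  ⇒  q = 11/17.

q = 11/17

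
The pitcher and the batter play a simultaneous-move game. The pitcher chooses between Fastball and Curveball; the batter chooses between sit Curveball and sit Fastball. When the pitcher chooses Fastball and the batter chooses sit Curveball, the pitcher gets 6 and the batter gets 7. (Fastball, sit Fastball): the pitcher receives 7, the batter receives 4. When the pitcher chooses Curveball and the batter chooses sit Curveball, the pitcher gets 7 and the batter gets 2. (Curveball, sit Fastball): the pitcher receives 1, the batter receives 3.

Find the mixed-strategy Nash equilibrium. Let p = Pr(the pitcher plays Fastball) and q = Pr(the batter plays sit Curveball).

Set the batter's expected payoff from sit Curveball equal to that from sit Fastball:
  the batter's expected payoff from sit Curveball: p·7 + (1−p)·2 = 5p + 2
  the batter's expected payoff from sit Fastball: p·4 + (1−p)·3 = p + 3
  5p + 2 = p + 3  ⇒  4p = 1  ⇒  p = 1/4.
The batter's mix must leave the pitcher indifferent between Fastball and Curveball.
  the pitcher's payoff from Fastball: q·6 + (1−q)·7 = -q + 7
  the pitcher's payoff from Curveball: q·7 + (1−q)·1 = 6q + 1
  -q + 7 = 6q + 1  ⇒  -7q = -6  ⇒  q = 6/7.

p = 1/4, q = 6/7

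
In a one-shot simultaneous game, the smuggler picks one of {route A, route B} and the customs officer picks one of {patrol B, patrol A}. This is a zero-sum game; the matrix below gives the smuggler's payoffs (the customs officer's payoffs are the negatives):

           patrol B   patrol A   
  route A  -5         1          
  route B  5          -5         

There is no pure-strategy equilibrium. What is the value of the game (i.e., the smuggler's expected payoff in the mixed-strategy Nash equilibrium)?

Set the smuggler's expected payoff from route A equal to that from route B:
  the smuggler's payoff to route A: q·(-5) + (1−q)·1 = -6q + 1
  the smuggler's payoff to route B: q·5 + (1−q)·(-5) = 10q - 5
  -6q + 1 = 10q - 5  ⇒  -16q = -6  ⇒  q = 3/8.
The value is the smuggler's expected payoff against this mix (using route A): (3/8)·(-5) + (5/8)·1 = -5/4.

v = -5/4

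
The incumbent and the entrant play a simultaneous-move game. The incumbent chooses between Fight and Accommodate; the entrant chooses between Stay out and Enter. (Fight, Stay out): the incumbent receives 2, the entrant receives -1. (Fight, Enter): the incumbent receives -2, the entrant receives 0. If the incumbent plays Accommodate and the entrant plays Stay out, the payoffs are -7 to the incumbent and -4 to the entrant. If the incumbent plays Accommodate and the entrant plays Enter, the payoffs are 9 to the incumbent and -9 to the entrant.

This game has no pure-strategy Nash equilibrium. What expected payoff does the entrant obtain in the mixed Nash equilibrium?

-3/2

Set the entrant's expected payoff from Stay out equal to that from Enter:
  the entrant's payoff from Stay out: p·(-1) + (1−p)·(-4) = 3p - 4
  the entrant's payoff from Enter: p·0 + (1−p)·(-9) = 9p - 9
  3p - 4 = 9p - 9  ⇒  -6p = -5  ⇒  p = 5/6.
At equilibrium the entrant is indifferent across columns, so the entrant's payoff equals the payoff from Stay out: (5/6)·(-1) + (1/6)·(-4) = -3/2.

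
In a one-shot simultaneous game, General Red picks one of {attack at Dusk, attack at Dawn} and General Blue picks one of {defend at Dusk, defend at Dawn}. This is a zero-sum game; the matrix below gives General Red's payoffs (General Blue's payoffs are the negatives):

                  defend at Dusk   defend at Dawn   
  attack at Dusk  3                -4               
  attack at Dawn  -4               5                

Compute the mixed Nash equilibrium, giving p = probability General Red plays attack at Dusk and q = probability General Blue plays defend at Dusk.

p = 9/16, q = 9/16

Set General Blue's expected payoff from defend at Dusk equal to that from defend at Dawn:
  General Blue's payoff from defend at Dusk: p·(-3) + (1−p)·4 = -7p + 4
  General Blue's payoff from defend at Dawn: p·4 + (1−p)·(-5) = 9p - 5
  -7p + 4 = 9p - 5  ⇒  -16p = -9  ⇒  p = 9/16.
Set General Red's expected payoff from attack at Dusk equal to that from attack at Dawn:
  General Red's expected payoff from attack at Dusk: q·3 + (1−q)·(-4) = 7q - 4
  General Red's expected payoff from attack at Dawn: q·(-4) + (1−q)·5 = -9q + 5
  7q - 4 = -9q + 5  ⇒  16q = 9  ⇒  q = 9/16.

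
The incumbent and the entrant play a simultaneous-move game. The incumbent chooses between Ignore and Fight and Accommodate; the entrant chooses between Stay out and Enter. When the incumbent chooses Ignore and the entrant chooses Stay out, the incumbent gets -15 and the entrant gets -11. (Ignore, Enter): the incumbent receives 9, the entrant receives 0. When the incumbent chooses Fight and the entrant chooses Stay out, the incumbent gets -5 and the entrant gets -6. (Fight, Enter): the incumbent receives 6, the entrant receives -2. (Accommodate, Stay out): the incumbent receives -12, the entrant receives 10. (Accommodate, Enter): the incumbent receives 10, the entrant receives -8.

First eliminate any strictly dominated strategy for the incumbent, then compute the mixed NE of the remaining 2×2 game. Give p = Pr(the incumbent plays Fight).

The incumbent's strategy Ignore is strictly dominated by Accommodate: -12 > -15 and 10 > 9. Eliminate Ignore.
In a mixed equilibrium the entrant is indifferent between Stay out and Enter; this condition fixes p.
  the entrant's expected payoff from Stay out: p·(-6) + (1−p)·10 = -16p + 10
  the entrant's expected payoff from Enter: p·(-2) + (1−p)·(-8) = 6p - 8
  -16p + 10 = 6p - 8  ⇒  -22p = -18  ⇒  p = 9/11.

p = 9/11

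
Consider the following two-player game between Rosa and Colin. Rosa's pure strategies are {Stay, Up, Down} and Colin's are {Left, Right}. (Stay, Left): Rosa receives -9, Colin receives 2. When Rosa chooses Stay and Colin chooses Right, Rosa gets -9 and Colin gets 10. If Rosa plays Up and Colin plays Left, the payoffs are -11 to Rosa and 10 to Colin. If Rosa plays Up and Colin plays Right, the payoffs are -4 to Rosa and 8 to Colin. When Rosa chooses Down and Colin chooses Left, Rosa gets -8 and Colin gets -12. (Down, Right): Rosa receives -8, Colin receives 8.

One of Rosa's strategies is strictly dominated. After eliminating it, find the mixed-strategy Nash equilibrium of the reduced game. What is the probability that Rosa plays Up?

Rosa's strategy Stay is strictly dominated by Down: -8 > -9 and -8 > -9. Eliminate Stay.
Set Colin's expected payoff from Left equal to that from Right:
  Colin's expected payoff from Left: p·10 + (1−p)·(-12) = 22p - 12
  Colin's expected payoff from Right: p·8 + (1−p)·8 = 8
  22p - 12 = 8  ⇒  22p = 20  ⇒  p = 10/11.

p = 10/11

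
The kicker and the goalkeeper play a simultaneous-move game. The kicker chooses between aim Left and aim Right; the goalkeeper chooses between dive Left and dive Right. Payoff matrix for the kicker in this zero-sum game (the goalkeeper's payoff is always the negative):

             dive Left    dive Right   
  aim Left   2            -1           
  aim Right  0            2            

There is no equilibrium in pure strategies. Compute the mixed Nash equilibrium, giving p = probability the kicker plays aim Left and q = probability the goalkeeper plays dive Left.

The goalkeeper's indifference between dive Left and dive Right determines the kicker's mixing probability p:
  the goalkeeper's expected payoff from dive Left: p·(-2) + (1−p)·0 = -2p
  the goalkeeper's expected payoff from dive Right: p·1 + (1−p)·(-2) = 3p - 2
  -2p = 3p - 2  ⇒  -5p = -2  ⇒  p = 2/5.
Set the kicker's expected payoff from aim Left equal to that from aim Right:
  the kicker's payoff from aim Left: q·2 + (1−q)·(-1) = 3q - 1
  the kicker's payoff from aim Right: q·0 + (1−q)·2 = -2q + 2
  3q - 1 = -2q + 2  ⇒  5q = 3  ⇒  q = 3/5.

p = 2/5, q = 3/5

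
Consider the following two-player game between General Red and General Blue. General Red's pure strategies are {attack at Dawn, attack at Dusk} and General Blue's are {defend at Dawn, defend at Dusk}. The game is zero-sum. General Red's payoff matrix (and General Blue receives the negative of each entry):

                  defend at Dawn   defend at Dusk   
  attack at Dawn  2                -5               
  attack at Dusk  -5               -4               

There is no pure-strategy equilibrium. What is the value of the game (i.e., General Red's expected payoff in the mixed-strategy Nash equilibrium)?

General Red's indifference between attack at Dawn and attack at Dusk determines General Blue's mixing probability q:
  General Red's expected payoff from attack at Dawn: q·2 + (1−q)·(-5) = 7q - 5
  General Red's expected payoff from attack at Dusk: q·(-5) + (1−q)·(-4) = -q - 4
  7q - 5 = -q - 4  ⇒  8q = 1  ⇒  q = 1/8.
The value is General Red's expected payoff against this mix (using attack at Dawn): (1/8)·2 + (7/8)·(-5) = -33/8.

v = -33/8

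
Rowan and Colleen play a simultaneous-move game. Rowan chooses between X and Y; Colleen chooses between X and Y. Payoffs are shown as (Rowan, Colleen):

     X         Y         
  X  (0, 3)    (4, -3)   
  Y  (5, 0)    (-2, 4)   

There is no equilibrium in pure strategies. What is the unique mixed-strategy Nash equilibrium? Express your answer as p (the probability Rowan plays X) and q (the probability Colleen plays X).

p = 2/5, q = 6/11

Set Colleen's expected payoff from X equal to that from Y:
  Colleen's payoff from X: p·3 + (1−p)·0 = 3p
  Colleen's payoff from Y: p·(-3) + (1−p)·4 = -7p + 4
  3p = -7p + 4  ⇒  10p = 4  ⇒  p = 2/5.
Colleen's mix must leave Rowan indifferent between X and Y.
  Rowan's payoff to X: q·0 + (1−q)·4 = -4q + 4
  Rowan's payoff to Y: q·5 + (1−q)·(-2) = 7q - 2
  -4q + 4 = 7q - 2  ⇒  -11q = -6  ⇒  q = 6/11.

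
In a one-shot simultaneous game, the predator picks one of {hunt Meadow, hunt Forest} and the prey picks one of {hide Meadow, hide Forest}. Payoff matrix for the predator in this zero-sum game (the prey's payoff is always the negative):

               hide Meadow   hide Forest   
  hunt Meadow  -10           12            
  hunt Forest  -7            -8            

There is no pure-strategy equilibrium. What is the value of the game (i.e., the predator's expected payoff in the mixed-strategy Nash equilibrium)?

v = -164/23

The predator's indifference between hunt Meadow and hunt Forest determines the prey's mixing probability q:
  the predator's payoff from hunt Meadow: q·(-10) + (1−q)·12 = -22q + 12
  the predator's payoff from hunt Forest: q·(-7) + (1−q)·(-8) = q - 8
  -22q + 12 = q - 8  ⇒  -23q = -20  ⇒  q = 20/23.
The value is the predator's expected payoff against this mix (using hunt Meadow): (20/23)·(-10) + (3/23)·12 = -164/23.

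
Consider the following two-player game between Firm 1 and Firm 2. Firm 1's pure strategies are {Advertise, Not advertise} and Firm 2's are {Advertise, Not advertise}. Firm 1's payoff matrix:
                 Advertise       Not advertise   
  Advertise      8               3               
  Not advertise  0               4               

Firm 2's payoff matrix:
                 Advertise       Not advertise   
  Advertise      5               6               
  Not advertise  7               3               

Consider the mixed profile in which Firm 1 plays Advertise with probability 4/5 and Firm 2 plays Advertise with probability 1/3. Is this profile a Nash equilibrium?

No

Given Firm 2's mix q = 1/3, Firm 1's payoff from Advertise is 14/3 but from Not advertise is 8/3. Firm 1 strictly prefers Advertise, so Firm 1 would not mix.
So the proposed profile is not a Nash equilibrium.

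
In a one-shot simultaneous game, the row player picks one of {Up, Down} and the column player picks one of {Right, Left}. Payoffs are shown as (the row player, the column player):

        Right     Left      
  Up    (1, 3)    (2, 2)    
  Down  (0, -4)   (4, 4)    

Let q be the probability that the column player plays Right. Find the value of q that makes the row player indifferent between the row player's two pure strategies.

The column player's mix must leave the row player indifferent between Up and Down.
  the row player's payoff to Up: q·1 + (1−q)·2 = -q + 2
  the row player's payoff to Down: q·0 + (1−q)·4 = -4q + 4
  -q + 2 = -4q + 4  ⇒  3q = 2  ⇒  q = 2/3.

q = 2/3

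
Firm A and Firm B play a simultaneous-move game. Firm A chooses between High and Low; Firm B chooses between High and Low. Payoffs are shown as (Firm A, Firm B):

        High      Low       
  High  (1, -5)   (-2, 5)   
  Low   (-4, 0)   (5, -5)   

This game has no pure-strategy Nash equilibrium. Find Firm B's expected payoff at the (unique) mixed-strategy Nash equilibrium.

-5/3

Set Firm B's expected payoff from High equal to that from Low:
  Firm B's payoff from High: p·(-5) + (1−p)·0 = -5p
  Firm B's payoff from Low: p·5 + (1−p)·(-5) = 10p - 5
  -5p = 10p - 5  ⇒  -15p = -5  ⇒  p = 1/3.
At equilibrium Firm B is indifferent across columns, so Firm B's payoff equals the payoff from High: (1/3)·(-5) + (2/3)·0 = -5/3.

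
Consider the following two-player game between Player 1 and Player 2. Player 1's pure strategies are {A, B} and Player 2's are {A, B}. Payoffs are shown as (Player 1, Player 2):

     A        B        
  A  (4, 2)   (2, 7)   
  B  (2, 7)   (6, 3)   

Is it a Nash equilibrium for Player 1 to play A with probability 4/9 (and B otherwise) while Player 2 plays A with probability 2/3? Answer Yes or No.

Yes

Check Player 2's indifference given Player 1's mix p = 4/9:
  payoff from A = 43/9; payoff from B = 43/9 — equal.
Check Player 1's indifference given Player 2's mix q = 2/3:
  payoff from A = 10/3; payoff from B = 10/3 — equal.
Both players are indifferent, so neither can profitably deviate.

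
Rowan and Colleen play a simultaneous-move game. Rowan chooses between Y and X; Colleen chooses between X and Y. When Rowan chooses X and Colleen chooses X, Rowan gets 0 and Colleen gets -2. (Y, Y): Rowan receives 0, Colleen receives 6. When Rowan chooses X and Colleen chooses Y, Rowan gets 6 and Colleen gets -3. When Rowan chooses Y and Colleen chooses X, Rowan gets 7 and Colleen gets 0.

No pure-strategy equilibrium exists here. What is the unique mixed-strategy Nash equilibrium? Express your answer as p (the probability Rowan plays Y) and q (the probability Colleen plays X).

Rowan's mix must leave Colleen indifferent between X and Y.
  Colleen's expected payoff from X: p·0 + (1−p)·(-2) = 2p - 2
  Colleen's expected payoff from Y: p·6 + (1−p)·(-3) = 9p - 3
  2p - 2 = 9p - 3  ⇒  -7p = -1  ⇒  p = 1/7.
In a mixed equilibrium Rowan is indifferent between Y and X; this condition fixes q.
  Rowan's expected payoff from Y: q·7 + (1−q)·0 = 7q
  Rowan's expected payoff from X: q·0 + (1−q)·6 = -6q + 6
  7q = -6q + 6  ⇒  13q = 6  ⇒  q = 6/13.

p = 1/7, q = 6/13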